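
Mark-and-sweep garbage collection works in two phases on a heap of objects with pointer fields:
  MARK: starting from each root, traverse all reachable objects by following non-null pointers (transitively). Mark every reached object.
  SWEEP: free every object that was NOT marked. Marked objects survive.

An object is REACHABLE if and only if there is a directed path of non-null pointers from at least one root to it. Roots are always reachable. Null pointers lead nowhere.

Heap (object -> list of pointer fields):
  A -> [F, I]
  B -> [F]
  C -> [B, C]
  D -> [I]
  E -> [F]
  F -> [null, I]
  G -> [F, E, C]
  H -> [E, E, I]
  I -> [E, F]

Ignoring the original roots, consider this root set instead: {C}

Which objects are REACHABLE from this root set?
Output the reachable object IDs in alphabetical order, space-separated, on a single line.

Roots: C
Mark C: refs=B C, marked=C
Mark B: refs=F, marked=B C
Mark F: refs=null I, marked=B C F
Mark I: refs=E F, marked=B C F I
Mark E: refs=F, marked=B C E F I
Unmarked (collected): A D G H

Answer: B C E F I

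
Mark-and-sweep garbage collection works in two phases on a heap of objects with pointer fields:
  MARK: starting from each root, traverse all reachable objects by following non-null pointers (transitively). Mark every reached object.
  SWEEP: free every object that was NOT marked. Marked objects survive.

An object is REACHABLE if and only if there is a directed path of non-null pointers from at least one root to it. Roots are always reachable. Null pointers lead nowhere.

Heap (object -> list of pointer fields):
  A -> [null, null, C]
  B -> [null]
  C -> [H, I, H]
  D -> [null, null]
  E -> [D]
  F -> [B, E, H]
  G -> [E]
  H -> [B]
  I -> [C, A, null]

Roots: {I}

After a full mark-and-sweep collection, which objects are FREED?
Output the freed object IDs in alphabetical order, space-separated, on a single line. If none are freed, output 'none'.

Roots: I
Mark I: refs=C A null, marked=I
Mark C: refs=H I H, marked=C I
Mark A: refs=null null C, marked=A C I
Mark H: refs=B, marked=A C H I
Mark B: refs=null, marked=A B C H I
Unmarked (collected): D E F G

Answer: D E F G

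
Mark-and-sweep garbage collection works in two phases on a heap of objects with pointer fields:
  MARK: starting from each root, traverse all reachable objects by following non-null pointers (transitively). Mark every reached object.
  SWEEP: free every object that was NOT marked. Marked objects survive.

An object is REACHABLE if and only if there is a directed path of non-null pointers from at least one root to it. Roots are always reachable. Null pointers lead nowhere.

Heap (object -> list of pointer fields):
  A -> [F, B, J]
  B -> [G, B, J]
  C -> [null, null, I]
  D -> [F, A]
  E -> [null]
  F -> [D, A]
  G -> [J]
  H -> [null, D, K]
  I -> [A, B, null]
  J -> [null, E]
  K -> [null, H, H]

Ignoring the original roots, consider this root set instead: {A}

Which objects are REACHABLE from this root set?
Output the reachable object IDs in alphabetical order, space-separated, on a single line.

Roots: A
Mark A: refs=F B J, marked=A
Mark F: refs=D A, marked=A F
Mark B: refs=G B J, marked=A B F
Mark J: refs=null E, marked=A B F J
Mark D: refs=F A, marked=A B D F J
Mark G: refs=J, marked=A B D F G J
Mark E: refs=null, marked=A B D E F G J
Unmarked (collected): C H I K

Answer: A B D E F G J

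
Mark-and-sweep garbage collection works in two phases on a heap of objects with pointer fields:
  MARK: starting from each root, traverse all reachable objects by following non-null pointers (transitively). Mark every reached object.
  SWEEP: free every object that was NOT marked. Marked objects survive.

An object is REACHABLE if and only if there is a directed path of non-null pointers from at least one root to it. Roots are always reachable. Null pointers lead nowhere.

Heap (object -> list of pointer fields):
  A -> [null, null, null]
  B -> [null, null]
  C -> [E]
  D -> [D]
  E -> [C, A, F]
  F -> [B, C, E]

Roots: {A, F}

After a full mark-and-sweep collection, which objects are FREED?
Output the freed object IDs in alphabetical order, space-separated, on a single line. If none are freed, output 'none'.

Answer: D

Derivation:
Roots: A F
Mark A: refs=null null null, marked=A
Mark F: refs=B C E, marked=A F
Mark B: refs=null null, marked=A B F
Mark C: refs=E, marked=A B C F
Mark E: refs=C A F, marked=A B C E F
Unmarked (collected): D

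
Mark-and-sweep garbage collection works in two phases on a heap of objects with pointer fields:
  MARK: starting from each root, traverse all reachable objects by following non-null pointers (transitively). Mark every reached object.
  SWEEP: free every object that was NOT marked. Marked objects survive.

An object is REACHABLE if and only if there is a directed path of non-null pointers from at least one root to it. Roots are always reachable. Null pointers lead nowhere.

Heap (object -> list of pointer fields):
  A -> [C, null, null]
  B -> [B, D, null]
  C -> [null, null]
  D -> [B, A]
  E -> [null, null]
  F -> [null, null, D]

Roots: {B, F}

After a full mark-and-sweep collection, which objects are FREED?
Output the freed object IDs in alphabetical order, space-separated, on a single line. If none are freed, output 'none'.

Answer: E

Derivation:
Roots: B F
Mark B: refs=B D null, marked=B
Mark F: refs=null null D, marked=B F
Mark D: refs=B A, marked=B D F
Mark A: refs=C null null, marked=A B D F
Mark C: refs=null null, marked=A B C D F
Unmarked (collected): E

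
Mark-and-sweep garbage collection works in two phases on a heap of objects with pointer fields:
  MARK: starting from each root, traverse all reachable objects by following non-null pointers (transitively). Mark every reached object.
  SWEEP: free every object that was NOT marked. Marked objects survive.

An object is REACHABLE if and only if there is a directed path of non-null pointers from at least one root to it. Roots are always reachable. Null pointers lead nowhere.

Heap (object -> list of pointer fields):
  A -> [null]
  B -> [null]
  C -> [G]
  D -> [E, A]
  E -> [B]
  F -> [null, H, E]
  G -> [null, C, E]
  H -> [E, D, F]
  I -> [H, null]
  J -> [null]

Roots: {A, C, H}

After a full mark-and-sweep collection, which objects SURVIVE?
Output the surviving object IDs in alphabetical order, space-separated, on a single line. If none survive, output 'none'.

Answer: A B C D E F G H

Derivation:
Roots: A C H
Mark A: refs=null, marked=A
Mark C: refs=G, marked=A C
Mark H: refs=E D F, marked=A C H
Mark G: refs=null C E, marked=A C G H
Mark E: refs=B, marked=A C E G H
Mark D: refs=E A, marked=A C D E G H
Mark F: refs=null H E, marked=A C D E F G H
Mark B: refs=null, marked=A B C D E F G H
Unmarked (collected): I J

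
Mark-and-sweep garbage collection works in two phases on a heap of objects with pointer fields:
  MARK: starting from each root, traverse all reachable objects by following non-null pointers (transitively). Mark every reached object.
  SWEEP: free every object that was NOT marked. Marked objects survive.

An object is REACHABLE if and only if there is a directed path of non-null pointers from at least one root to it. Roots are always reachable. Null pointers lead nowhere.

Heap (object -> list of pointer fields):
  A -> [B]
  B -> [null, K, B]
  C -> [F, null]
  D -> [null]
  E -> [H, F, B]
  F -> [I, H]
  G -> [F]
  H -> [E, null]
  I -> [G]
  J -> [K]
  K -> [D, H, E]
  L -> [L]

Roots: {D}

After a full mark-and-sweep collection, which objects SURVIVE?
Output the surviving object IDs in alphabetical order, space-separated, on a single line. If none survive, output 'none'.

Answer: D

Derivation:
Roots: D
Mark D: refs=null, marked=D
Unmarked (collected): A B C E F G H I J K L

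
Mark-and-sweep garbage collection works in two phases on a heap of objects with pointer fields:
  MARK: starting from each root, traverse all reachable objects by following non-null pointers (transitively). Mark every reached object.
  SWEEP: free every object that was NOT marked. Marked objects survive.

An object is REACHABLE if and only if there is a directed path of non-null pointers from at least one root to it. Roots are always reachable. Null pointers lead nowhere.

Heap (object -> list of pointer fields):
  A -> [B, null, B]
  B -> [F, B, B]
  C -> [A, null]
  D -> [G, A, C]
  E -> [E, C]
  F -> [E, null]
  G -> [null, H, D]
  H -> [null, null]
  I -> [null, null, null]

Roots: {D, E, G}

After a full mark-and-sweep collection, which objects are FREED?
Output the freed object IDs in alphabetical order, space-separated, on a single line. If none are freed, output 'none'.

Roots: D E G
Mark D: refs=G A C, marked=D
Mark E: refs=E C, marked=D E
Mark G: refs=null H D, marked=D E G
Mark A: refs=B null B, marked=A D E G
Mark C: refs=A null, marked=A C D E G
Mark H: refs=null null, marked=A C D E G H
Mark B: refs=F B B, marked=A B C D E G H
Mark F: refs=E null, marked=A B C D E F G H
Unmarked (collected): I

Answer: I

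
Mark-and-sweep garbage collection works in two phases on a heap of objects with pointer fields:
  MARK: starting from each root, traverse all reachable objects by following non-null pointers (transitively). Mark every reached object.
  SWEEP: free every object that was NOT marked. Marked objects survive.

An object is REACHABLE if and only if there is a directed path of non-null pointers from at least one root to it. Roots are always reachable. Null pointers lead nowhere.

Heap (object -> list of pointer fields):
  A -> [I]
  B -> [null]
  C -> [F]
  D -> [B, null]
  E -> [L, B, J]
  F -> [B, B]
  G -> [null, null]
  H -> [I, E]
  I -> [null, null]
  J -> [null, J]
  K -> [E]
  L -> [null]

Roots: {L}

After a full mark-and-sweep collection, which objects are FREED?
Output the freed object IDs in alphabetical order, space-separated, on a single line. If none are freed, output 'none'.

Roots: L
Mark L: refs=null, marked=L
Unmarked (collected): A B C D E F G H I J K

Answer: A B C D E F G H I J K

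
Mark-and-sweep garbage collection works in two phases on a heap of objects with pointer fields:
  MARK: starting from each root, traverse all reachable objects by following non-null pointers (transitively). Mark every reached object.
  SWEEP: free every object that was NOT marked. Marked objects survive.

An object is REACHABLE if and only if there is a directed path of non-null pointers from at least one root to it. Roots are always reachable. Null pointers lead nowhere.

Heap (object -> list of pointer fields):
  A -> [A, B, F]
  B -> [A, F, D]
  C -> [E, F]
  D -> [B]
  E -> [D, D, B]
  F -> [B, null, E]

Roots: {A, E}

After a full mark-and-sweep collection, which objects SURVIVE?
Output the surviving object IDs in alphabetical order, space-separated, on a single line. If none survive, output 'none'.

Answer: A B D E F

Derivation:
Roots: A E
Mark A: refs=A B F, marked=A
Mark E: refs=D D B, marked=A E
Mark B: refs=A F D, marked=A B E
Mark F: refs=B null E, marked=A B E F
Mark D: refs=B, marked=A B D E F
Unmarked (collected): C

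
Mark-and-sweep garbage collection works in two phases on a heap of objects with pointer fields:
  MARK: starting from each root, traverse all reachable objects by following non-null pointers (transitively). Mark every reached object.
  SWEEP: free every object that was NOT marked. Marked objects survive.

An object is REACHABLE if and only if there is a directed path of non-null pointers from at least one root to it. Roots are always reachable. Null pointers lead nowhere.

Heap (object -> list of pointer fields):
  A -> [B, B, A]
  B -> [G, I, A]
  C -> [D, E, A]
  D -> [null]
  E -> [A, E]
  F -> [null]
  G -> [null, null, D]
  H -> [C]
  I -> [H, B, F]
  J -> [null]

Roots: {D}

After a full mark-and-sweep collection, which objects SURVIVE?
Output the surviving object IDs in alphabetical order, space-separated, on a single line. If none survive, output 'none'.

Answer: D

Derivation:
Roots: D
Mark D: refs=null, marked=D
Unmarked (collected): A B C E F G H I J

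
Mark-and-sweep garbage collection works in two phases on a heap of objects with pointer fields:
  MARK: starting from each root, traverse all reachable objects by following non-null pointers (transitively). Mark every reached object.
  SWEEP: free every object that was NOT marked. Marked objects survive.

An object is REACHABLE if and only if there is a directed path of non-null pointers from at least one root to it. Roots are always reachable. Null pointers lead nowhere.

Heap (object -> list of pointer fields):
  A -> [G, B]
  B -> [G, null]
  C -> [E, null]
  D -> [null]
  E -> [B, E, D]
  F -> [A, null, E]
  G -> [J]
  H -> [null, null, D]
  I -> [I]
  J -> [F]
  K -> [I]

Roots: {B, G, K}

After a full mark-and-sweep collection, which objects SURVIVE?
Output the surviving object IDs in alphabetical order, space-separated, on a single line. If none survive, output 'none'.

Roots: B G K
Mark B: refs=G null, marked=B
Mark G: refs=J, marked=B G
Mark K: refs=I, marked=B G K
Mark J: refs=F, marked=B G J K
Mark I: refs=I, marked=B G I J K
Mark F: refs=A null E, marked=B F G I J K
Mark A: refs=G B, marked=A B F G I J K
Mark E: refs=B E D, marked=A B E F G I J K
Mark D: refs=null, marked=A B D E F G I J K
Unmarked (collected): C H

Answer: A B D E F G I J K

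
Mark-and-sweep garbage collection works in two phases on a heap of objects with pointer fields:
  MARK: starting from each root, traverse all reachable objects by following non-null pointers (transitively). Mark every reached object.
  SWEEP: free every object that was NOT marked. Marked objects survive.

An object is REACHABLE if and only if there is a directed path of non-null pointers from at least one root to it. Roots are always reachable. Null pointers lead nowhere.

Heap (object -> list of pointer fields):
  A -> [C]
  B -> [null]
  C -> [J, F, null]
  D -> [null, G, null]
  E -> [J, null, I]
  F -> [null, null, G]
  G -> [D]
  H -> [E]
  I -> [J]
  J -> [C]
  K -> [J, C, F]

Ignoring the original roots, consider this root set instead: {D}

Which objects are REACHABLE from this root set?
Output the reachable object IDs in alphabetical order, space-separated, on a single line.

Roots: D
Mark D: refs=null G null, marked=D
Mark G: refs=D, marked=D G
Unmarked (collected): A B C E F H I J K

Answer: D G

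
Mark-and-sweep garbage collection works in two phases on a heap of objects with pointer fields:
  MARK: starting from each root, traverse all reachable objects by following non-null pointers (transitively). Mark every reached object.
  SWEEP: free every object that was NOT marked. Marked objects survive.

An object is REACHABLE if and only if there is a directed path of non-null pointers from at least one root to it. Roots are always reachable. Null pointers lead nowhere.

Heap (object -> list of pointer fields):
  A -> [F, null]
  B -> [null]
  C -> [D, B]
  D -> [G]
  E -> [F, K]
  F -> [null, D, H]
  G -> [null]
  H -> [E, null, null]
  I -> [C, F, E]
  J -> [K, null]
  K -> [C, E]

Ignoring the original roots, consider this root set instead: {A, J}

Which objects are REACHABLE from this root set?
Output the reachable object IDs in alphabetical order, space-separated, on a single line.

Roots: A J
Mark A: refs=F null, marked=A
Mark J: refs=K null, marked=A J
Mark F: refs=null D H, marked=A F J
Mark K: refs=C E, marked=A F J K
Mark D: refs=G, marked=A D F J K
Mark H: refs=E null null, marked=A D F H J K
Mark C: refs=D B, marked=A C D F H J K
Mark E: refs=F K, marked=A C D E F H J K
Mark G: refs=null, marked=A C D E F G H J K
Mark B: refs=null, marked=A B C D E F G H J K
Unmarked (collected): I

Answer: A B C D E F G H J K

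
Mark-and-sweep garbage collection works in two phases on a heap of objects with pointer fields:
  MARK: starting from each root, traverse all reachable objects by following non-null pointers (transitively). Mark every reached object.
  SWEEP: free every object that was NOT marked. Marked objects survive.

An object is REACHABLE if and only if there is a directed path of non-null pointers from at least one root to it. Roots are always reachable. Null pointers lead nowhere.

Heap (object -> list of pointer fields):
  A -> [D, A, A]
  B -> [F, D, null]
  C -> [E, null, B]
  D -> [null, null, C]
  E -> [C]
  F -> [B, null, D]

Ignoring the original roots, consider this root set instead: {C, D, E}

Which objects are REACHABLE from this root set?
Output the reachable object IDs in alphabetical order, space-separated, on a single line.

Roots: C D E
Mark C: refs=E null B, marked=C
Mark D: refs=null null C, marked=C D
Mark E: refs=C, marked=C D E
Mark B: refs=F D null, marked=B C D E
Mark F: refs=B null D, marked=B C D E F
Unmarked (collected): A

Answer: B C D E F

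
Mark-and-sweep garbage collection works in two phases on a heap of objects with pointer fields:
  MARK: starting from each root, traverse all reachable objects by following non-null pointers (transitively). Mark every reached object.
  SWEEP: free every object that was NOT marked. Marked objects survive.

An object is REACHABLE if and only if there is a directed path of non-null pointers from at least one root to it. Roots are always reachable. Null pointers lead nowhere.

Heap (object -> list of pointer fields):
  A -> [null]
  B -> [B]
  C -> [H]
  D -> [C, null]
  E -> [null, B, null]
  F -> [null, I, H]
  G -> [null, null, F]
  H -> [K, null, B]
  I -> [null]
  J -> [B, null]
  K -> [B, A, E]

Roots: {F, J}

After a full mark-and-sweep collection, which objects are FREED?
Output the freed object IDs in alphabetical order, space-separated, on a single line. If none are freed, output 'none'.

Roots: F J
Mark F: refs=null I H, marked=F
Mark J: refs=B null, marked=F J
Mark I: refs=null, marked=F I J
Mark H: refs=K null B, marked=F H I J
Mark B: refs=B, marked=B F H I J
Mark K: refs=B A E, marked=B F H I J K
Mark A: refs=null, marked=A B F H I J K
Mark E: refs=null B null, marked=A B E F H I J K
Unmarked (collected): C D G

Answer: C D G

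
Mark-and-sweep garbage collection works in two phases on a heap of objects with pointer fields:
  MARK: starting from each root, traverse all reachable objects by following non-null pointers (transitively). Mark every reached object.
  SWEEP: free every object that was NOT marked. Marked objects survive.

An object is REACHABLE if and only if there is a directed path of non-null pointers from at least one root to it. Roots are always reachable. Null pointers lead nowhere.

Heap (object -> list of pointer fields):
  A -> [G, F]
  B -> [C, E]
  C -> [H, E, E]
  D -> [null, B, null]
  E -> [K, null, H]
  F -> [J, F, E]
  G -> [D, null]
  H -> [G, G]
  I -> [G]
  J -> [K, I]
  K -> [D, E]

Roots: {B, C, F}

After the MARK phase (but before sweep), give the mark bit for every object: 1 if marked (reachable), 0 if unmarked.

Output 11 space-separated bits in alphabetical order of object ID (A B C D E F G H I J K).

Answer: 0 1 1 1 1 1 1 1 1 1 1

Derivation:
Roots: B C F
Mark B: refs=C E, marked=B
Mark C: refs=H E E, marked=B C
Mark F: refs=J F E, marked=B C F
Mark E: refs=K null H, marked=B C E F
Mark H: refs=G G, marked=B C E F H
Mark J: refs=K I, marked=B C E F H J
Mark K: refs=D E, marked=B C E F H J K
Mark G: refs=D null, marked=B C E F G H J K
Mark I: refs=G, marked=B C E F G H I J K
Mark D: refs=null B null, marked=B C D E F G H I J K
Unmarked (collected): A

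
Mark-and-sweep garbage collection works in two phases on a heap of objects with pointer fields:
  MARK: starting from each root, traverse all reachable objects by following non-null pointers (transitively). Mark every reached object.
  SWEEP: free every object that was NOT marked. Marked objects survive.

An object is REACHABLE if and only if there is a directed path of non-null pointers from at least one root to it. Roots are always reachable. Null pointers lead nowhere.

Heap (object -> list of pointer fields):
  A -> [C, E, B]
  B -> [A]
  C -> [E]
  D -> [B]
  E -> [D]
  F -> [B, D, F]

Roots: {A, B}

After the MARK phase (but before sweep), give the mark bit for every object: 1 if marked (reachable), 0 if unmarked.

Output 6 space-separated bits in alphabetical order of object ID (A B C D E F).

Roots: A B
Mark A: refs=C E B, marked=A
Mark B: refs=A, marked=A B
Mark C: refs=E, marked=A B C
Mark E: refs=D, marked=A B C E
Mark D: refs=B, marked=A B C D E
Unmarked (collected): F

Answer: 1 1 1 1 1 0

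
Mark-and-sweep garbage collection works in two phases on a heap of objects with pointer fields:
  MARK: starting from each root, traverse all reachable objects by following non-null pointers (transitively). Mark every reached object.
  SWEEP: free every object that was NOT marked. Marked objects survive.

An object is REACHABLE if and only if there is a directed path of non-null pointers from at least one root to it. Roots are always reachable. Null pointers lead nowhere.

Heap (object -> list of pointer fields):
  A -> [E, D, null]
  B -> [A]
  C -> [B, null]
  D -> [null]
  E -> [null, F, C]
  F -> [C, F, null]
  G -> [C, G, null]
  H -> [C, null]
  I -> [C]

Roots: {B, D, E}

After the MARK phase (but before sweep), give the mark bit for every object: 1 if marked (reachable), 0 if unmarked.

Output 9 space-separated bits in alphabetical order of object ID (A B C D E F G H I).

Roots: B D E
Mark B: refs=A, marked=B
Mark D: refs=null, marked=B D
Mark E: refs=null F C, marked=B D E
Mark A: refs=E D null, marked=A B D E
Mark F: refs=C F null, marked=A B D E F
Mark C: refs=B null, marked=A B C D E F
Unmarked (collected): G H I

Answer: 1 1 1 1 1 1 0 0 0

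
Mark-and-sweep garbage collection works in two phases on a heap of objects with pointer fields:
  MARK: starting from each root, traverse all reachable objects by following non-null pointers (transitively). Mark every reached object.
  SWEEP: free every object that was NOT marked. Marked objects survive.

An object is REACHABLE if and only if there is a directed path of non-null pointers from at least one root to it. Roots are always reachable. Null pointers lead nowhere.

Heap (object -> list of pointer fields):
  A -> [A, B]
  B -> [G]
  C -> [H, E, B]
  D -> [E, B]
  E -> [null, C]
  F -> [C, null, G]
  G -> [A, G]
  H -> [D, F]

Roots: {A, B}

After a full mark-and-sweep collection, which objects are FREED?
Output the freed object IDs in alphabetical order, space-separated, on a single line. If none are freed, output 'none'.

Answer: C D E F H

Derivation:
Roots: A B
Mark A: refs=A B, marked=A
Mark B: refs=G, marked=A B
Mark G: refs=A G, marked=A B G
Unmarked (collected): C D E F H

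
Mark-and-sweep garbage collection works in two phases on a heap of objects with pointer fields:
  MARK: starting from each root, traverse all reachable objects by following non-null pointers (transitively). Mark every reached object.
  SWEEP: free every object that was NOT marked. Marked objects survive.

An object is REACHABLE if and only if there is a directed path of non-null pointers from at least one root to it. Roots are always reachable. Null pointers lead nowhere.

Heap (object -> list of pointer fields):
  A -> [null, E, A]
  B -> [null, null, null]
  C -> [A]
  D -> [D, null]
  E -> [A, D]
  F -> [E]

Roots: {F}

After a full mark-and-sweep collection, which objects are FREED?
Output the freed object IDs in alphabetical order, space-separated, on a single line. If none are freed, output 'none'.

Roots: F
Mark F: refs=E, marked=F
Mark E: refs=A D, marked=E F
Mark A: refs=null E A, marked=A E F
Mark D: refs=D null, marked=A D E F
Unmarked (collected): B C

Answer: B C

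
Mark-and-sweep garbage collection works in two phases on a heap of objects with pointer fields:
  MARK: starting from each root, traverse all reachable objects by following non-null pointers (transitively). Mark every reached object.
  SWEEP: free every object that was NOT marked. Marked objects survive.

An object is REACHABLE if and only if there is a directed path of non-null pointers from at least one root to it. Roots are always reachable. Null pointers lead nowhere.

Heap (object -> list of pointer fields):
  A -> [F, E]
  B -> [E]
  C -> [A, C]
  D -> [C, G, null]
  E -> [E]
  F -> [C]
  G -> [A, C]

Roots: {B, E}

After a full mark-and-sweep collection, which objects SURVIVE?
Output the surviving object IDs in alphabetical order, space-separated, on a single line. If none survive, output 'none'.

Answer: B E

Derivation:
Roots: B E
Mark B: refs=E, marked=B
Mark E: refs=E, marked=B E
Unmarked (collected): A C D F G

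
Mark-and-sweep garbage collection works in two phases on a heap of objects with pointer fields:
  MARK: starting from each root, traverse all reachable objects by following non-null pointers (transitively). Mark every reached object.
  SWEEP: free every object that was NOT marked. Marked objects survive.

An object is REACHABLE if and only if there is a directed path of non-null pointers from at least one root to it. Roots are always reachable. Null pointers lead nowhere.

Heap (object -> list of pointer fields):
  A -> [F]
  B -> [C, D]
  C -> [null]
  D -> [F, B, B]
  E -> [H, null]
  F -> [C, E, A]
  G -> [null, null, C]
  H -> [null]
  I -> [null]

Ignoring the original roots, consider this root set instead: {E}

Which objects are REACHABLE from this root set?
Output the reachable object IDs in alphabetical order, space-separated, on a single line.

Answer: E H

Derivation:
Roots: E
Mark E: refs=H null, marked=E
Mark H: refs=null, marked=E H
Unmarked (collected): A B C D F G I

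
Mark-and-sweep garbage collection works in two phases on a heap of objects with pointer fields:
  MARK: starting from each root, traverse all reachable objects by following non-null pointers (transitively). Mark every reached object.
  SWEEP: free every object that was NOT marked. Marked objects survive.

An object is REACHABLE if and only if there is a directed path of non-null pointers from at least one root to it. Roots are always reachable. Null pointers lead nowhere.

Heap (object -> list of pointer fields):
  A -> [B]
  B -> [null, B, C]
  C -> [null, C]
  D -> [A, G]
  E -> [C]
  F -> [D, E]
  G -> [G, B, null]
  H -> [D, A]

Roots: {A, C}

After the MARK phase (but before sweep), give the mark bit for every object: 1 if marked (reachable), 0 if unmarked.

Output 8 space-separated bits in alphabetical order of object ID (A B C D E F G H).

Roots: A C
Mark A: refs=B, marked=A
Mark C: refs=null C, marked=A C
Mark B: refs=null B C, marked=A B C
Unmarked (collected): D E F G H

Answer: 1 1 1 0 0 0 0 0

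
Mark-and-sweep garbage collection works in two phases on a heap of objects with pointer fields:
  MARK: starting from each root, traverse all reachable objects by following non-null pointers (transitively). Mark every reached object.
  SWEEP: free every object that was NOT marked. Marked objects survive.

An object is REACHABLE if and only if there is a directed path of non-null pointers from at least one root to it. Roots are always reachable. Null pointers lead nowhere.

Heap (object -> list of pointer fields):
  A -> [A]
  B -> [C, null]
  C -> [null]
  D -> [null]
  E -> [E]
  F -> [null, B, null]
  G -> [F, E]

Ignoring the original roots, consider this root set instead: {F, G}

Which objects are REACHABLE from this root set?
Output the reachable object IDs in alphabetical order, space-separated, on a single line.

Answer: B C E F G

Derivation:
Roots: F G
Mark F: refs=null B null, marked=F
Mark G: refs=F E, marked=F G
Mark B: refs=C null, marked=B F G
Mark E: refs=E, marked=B E F G
Mark C: refs=null, marked=B C E F G
Unmarked (collected): A D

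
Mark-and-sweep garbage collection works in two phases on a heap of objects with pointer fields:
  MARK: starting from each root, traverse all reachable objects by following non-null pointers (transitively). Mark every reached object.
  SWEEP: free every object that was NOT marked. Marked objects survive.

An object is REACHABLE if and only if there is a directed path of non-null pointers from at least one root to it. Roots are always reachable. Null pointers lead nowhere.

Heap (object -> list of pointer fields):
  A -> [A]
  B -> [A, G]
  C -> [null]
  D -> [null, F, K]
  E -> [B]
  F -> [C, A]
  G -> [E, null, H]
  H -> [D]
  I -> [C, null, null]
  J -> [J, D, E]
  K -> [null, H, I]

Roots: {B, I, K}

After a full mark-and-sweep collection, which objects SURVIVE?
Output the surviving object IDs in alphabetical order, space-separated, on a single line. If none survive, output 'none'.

Roots: B I K
Mark B: refs=A G, marked=B
Mark I: refs=C null null, marked=B I
Mark K: refs=null H I, marked=B I K
Mark A: refs=A, marked=A B I K
Mark G: refs=E null H, marked=A B G I K
Mark C: refs=null, marked=A B C G I K
Mark H: refs=D, marked=A B C G H I K
Mark E: refs=B, marked=A B C E G H I K
Mark D: refs=null F K, marked=A B C D E G H I K
Mark F: refs=C A, marked=A B C D E F G H I K
Unmarked (collected): J

Answer: A B C D E F G H I K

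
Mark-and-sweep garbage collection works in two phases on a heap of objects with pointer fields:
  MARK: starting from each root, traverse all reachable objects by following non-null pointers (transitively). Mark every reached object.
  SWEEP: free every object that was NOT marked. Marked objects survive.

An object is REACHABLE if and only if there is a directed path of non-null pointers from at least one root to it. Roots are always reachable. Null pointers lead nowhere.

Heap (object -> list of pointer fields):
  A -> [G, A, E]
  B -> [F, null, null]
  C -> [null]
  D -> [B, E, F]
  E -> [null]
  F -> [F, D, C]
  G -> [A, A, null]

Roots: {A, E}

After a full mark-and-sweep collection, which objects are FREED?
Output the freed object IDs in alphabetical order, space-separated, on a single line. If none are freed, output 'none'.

Answer: B C D F

Derivation:
Roots: A E
Mark A: refs=G A E, marked=A
Mark E: refs=null, marked=A E
Mark G: refs=A A null, marked=A E G
Unmarked (collected): B C D F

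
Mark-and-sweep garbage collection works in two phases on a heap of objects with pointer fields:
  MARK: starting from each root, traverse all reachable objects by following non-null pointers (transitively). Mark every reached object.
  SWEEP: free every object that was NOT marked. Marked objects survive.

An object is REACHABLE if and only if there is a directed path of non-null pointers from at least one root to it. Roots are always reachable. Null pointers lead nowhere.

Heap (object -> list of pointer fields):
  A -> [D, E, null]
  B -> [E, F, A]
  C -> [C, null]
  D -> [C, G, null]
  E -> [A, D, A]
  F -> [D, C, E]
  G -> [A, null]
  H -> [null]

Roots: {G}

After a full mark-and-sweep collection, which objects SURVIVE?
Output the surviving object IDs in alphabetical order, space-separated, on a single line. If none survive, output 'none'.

Roots: G
Mark G: refs=A null, marked=G
Mark A: refs=D E null, marked=A G
Mark D: refs=C G null, marked=A D G
Mark E: refs=A D A, marked=A D E G
Mark C: refs=C null, marked=A C D E G
Unmarked (collected): B F H

Answer: A C D E G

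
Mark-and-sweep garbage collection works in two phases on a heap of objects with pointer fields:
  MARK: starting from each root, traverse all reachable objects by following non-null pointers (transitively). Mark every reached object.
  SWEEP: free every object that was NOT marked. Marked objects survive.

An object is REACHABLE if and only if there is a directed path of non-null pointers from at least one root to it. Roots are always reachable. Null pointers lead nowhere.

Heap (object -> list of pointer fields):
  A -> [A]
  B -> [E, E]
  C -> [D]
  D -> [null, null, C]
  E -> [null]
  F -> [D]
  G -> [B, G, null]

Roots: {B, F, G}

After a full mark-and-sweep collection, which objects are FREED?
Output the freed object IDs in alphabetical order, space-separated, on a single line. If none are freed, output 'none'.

Roots: B F G
Mark B: refs=E E, marked=B
Mark F: refs=D, marked=B F
Mark G: refs=B G null, marked=B F G
Mark E: refs=null, marked=B E F G
Mark D: refs=null null C, marked=B D E F G
Mark C: refs=D, marked=B C D E F G
Unmarked (collected): A

Answer: A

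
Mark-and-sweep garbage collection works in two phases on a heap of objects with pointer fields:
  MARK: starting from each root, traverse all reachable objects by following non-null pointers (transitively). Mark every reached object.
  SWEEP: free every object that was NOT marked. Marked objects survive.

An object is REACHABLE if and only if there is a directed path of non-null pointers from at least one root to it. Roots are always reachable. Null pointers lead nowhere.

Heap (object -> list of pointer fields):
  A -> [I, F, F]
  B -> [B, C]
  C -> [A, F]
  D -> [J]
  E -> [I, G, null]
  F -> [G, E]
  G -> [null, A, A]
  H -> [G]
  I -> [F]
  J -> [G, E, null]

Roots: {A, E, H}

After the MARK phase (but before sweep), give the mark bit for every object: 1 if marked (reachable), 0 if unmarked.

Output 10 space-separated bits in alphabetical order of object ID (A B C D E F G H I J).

Roots: A E H
Mark A: refs=I F F, marked=A
Mark E: refs=I G null, marked=A E
Mark H: refs=G, marked=A E H
Mark I: refs=F, marked=A E H I
Mark F: refs=G E, marked=A E F H I
Mark G: refs=null A A, marked=A E F G H I
Unmarked (collected): B C D J

Answer: 1 0 0 0 1 1 1 1 1 0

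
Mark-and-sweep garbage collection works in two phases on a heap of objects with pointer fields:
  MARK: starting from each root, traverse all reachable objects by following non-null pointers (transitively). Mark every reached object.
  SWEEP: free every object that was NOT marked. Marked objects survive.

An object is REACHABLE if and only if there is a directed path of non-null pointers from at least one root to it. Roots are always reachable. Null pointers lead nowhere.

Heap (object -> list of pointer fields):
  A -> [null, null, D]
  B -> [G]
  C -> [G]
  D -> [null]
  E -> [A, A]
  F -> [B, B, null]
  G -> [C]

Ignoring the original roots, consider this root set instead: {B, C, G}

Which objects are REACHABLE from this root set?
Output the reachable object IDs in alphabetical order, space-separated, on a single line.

Answer: B C G

Derivation:
Roots: B C G
Mark B: refs=G, marked=B
Mark C: refs=G, marked=B C
Mark G: refs=C, marked=B C G
Unmarked (collected): A D E F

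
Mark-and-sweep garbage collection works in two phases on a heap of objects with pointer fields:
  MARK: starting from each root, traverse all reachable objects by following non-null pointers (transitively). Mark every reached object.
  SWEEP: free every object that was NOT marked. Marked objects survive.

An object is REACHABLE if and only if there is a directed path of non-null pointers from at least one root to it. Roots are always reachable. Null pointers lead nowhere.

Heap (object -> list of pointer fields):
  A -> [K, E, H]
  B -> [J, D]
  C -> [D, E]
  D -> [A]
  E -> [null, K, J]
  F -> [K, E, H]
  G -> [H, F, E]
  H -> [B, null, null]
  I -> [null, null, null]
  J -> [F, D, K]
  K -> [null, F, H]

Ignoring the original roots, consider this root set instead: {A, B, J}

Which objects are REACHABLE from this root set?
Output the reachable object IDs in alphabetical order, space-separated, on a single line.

Roots: A B J
Mark A: refs=K E H, marked=A
Mark B: refs=J D, marked=A B
Mark J: refs=F D K, marked=A B J
Mark K: refs=null F H, marked=A B J K
Mark E: refs=null K J, marked=A B E J K
Mark H: refs=B null null, marked=A B E H J K
Mark D: refs=A, marked=A B D E H J K
Mark F: refs=K E H, marked=A B D E F H J K
Unmarked (collected): C G I

Answer: A B D E F H J K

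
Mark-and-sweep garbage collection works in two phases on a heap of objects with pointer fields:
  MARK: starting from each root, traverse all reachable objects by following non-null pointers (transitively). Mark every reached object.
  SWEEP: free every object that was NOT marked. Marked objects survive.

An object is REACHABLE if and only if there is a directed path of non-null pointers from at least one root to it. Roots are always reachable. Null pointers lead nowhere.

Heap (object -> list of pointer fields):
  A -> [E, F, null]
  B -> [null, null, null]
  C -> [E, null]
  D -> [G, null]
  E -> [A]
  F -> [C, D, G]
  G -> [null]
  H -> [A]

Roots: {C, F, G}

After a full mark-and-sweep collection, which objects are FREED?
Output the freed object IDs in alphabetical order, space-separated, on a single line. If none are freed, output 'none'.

Answer: B H

Derivation:
Roots: C F G
Mark C: refs=E null, marked=C
Mark F: refs=C D G, marked=C F
Mark G: refs=null, marked=C F G
Mark E: refs=A, marked=C E F G
Mark D: refs=G null, marked=C D E F G
Mark A: refs=E F null, marked=A C D E F G
Unmarked (collected): B H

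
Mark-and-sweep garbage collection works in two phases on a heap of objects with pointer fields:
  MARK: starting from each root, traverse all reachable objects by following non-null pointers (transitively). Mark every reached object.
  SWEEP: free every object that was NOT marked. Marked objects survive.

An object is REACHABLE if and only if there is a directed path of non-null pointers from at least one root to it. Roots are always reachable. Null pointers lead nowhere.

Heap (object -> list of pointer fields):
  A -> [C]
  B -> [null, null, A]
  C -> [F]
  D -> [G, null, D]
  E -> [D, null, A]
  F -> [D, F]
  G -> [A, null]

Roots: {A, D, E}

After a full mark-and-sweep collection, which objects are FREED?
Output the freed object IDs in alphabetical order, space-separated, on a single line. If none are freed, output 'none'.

Roots: A D E
Mark A: refs=C, marked=A
Mark D: refs=G null D, marked=A D
Mark E: refs=D null A, marked=A D E
Mark C: refs=F, marked=A C D E
Mark G: refs=A null, marked=A C D E G
Mark F: refs=D F, marked=A C D E F G
Unmarked (collected): B

Answer: B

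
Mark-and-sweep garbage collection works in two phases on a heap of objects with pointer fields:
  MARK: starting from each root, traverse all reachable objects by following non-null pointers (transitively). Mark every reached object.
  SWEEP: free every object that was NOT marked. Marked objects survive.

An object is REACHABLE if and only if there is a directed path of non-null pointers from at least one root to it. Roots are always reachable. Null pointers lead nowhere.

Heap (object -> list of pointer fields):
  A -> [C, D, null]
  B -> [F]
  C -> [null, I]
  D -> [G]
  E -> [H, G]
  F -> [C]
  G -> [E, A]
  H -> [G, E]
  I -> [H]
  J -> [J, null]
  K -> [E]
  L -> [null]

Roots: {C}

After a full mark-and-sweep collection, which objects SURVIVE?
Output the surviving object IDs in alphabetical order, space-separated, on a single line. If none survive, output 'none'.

Roots: C
Mark C: refs=null I, marked=C
Mark I: refs=H, marked=C I
Mark H: refs=G E, marked=C H I
Mark G: refs=E A, marked=C G H I
Mark E: refs=H G, marked=C E G H I
Mark A: refs=C D null, marked=A C E G H I
Mark D: refs=G, marked=A C D E G H I
Unmarked (collected): B F J K L

Answer: A C D E G H I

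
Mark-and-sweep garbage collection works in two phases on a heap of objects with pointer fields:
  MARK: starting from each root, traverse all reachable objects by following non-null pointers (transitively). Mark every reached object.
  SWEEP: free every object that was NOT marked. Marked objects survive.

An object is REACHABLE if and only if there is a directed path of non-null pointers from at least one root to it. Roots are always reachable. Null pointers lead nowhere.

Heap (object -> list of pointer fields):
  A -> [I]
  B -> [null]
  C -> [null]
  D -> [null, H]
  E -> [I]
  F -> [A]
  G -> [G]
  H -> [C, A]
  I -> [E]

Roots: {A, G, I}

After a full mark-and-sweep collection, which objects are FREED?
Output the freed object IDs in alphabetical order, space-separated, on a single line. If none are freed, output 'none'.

Answer: B C D F H

Derivation:
Roots: A G I
Mark A: refs=I, marked=A
Mark G: refs=G, marked=A G
Mark I: refs=E, marked=A G I
Mark E: refs=I, marked=A E G I
Unmarked (collected): B C D F H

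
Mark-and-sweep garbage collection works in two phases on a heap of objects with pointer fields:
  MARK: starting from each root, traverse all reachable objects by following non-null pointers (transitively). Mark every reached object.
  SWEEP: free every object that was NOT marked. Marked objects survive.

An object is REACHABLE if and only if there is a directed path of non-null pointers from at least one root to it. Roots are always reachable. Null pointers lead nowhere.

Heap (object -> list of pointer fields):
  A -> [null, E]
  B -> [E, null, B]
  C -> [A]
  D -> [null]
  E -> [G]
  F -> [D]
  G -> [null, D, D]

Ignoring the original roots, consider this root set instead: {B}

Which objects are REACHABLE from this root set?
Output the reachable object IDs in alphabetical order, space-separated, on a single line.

Roots: B
Mark B: refs=E null B, marked=B
Mark E: refs=G, marked=B E
Mark G: refs=null D D, marked=B E G
Mark D: refs=null, marked=B D E G
Unmarked (collected): A C F

Answer: B D E G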